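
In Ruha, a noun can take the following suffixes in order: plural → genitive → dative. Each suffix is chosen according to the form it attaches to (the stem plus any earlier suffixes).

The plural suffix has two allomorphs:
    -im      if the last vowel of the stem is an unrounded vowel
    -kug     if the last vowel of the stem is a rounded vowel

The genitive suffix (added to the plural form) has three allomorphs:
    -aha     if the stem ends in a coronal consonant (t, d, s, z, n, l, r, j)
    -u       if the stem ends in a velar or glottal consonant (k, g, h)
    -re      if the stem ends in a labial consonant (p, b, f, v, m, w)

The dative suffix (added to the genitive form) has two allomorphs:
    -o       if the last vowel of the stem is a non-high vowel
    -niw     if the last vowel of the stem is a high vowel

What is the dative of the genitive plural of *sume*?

sumeimreo

*sume*: last vowel = /e/, an unrounded vowel → -im → *sumeim*.
The plural form *sumeim*: final consonant = /m/, labial → -re → *sumeimre*.
The last vowel of the genitive form *sumeimre* is /e/, which is a non-high vowel, so the dative suffix is -o, giving *sumeimreo*.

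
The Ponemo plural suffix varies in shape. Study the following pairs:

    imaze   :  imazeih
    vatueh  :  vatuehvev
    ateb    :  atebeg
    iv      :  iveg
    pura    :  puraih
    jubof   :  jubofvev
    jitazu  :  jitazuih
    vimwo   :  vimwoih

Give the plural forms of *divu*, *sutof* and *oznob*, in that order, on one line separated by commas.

divuih, sutofvev, oznobeg

Looking at the final sound of each stem: -vev when the stem ends in a voiceless consonant (*vatueh*, *jubof*); -eg when the stem ends in a voiced consonant (*ateb*, *iv*); -ih when the stem ends in a vowel (*imaze*, *pura*, *jitazu*, *vimwo*).
Since the final sound of *divu* is /u/ (a vowel), it takes -ih, giving *divuih*.
*sutof* — final sound /f/ (a voiceless consonant) → -vev → *sutofvev*.
The final sound of *oznob* is /b/, which is a voiced consonant, so the suffix is -eg, giving *oznobeg*.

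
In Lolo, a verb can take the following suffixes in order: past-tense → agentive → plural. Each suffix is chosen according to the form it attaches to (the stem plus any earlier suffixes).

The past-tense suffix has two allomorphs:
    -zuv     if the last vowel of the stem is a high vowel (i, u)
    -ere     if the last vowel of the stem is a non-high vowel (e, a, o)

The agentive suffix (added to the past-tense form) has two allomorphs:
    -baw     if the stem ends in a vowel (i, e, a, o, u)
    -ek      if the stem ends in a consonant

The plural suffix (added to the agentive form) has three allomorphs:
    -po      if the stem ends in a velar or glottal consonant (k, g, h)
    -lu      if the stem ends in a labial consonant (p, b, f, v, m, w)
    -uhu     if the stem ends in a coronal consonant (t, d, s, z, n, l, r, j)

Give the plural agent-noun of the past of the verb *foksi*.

foksizuvekpo

*foksi* — last vowel /i/ (a high vowel) → -zuv → *foksizuv*.
The final sound of the past-tense form *foksizuv* is /v/, which is a consonant, so the agentive suffix is -ek, giving *foksizuvek*.
The final consonant of the agentive form *foksizuvek* is /k/, which is velar/glottal, so the plural suffix is -po, giving *foksizuvekpo*.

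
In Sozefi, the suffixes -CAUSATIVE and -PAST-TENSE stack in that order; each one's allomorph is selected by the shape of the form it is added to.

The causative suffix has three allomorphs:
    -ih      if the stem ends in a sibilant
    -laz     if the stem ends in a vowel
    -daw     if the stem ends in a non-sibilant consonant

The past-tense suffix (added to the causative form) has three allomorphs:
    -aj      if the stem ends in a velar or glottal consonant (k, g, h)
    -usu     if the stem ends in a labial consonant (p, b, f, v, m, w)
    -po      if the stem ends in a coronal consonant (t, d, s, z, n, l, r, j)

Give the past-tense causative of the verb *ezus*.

The final sound of *ezus* is /s/, which is a sibilant, so the causative suffix is -ih, giving *ezusih*.
The final consonant of the causative form *ezusih* is /h/, which is velar/glottal, so the past-tense suffix is -aj, giving *ezusihaj*.

ezusihaj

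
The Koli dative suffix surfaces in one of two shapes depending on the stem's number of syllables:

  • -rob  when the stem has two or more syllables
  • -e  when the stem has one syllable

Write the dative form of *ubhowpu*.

ubhowpurob

*ubhowpu* has 3 syllables, so the suffix is -rob, giving *ubhowpurob*.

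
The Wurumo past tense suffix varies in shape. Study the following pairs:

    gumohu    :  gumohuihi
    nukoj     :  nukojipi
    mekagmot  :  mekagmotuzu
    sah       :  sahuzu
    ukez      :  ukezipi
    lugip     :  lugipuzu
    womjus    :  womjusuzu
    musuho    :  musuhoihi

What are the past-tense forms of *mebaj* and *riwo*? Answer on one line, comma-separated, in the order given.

mebajipi, riwoihi

The suffix is conditioned by the final sound: -uzu when the stem ends in a voiceless consonant (*mekagmot*, *sah*, *lugip*, *womjus*); -ipi when the stem ends in a voiced consonant (*nukoj*, *ukez*); -ihi when the stem ends in a vowel (*gumohu*, *musuho*).
*mebaj* — final sound /j/ (a voiced consonant) → -ipi → *mebajipi*.
Since the final sound of *riwo* is /o/ (a vowel), it takes -ihi, giving *riwoihi*.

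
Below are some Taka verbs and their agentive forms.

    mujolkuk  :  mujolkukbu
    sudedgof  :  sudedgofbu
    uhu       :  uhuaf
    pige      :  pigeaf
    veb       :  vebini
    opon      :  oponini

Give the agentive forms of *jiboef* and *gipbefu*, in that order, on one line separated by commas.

The alternation tracks the final sound of the stem — -bu when the stem ends in a voiceless consonant (*mujolkuk*, *sudedgof*); -ini when the stem ends in a voiced consonant (*veb*, *opon*); -af when the stem ends in a vowel (*uhu*, *pige*).
*jiboef* — final sound /f/ (a voiceless consonant) → -bu → *jiboefbu*.
Since the final sound of *gipbefu* is /u/ (a vowel), it takes -af, giving *gipbefuaf*.

jiboefbu, gipbefuaf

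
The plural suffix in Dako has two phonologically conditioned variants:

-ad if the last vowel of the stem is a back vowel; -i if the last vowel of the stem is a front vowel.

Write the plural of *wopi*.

Since the last vowel of *wopi* is /i/ (a front vowel), it takes -i, giving *wopii*.

wopii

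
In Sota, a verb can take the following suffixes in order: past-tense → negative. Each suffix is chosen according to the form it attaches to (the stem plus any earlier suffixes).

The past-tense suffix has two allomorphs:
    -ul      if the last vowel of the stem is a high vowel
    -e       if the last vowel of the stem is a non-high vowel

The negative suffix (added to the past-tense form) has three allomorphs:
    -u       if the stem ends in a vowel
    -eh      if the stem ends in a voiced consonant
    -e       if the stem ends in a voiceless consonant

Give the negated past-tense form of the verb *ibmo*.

*ibmo*: last vowel = /o/, a non-high vowel → -e → *ibmoe*.
The past-tense form *ibmoe* — final sound /e/ (a vowel) → -u → *ibmoeu*.

ibmoeu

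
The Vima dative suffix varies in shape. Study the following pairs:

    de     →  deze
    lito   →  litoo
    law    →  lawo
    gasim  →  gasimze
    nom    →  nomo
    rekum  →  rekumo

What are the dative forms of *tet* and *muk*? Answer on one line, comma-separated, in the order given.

The suffix is conditioned by the last vowel: -ze when the last vowel of the stem is a front vowel (*de*, *gasim*); -o when the last vowel of the stem is a back vowel (*lito*, *law*, *nom*, *rekum*).
The last vowel of *tet* is /e/, which is a front vowel, so the suffix is -ze, giving *tetze*.
*muk*: last vowel = /u/, a back vowel → -o → *muko*.

tetze, muko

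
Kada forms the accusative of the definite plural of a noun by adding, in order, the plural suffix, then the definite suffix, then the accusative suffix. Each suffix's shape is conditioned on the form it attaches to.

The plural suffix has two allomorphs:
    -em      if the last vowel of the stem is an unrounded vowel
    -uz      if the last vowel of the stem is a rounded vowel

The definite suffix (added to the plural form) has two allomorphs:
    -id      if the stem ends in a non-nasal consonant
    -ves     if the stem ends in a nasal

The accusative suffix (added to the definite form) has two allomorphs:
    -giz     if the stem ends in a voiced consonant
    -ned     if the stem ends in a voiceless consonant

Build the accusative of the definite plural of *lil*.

lilemvesned

The last vowel of *lil* is /i/, which is an unrounded vowel, so the plural suffix is -em, giving *lilem*.
The plural form *lilem* — final consonant /m/ (a nasal) → -ves → *lilemves*.
The definite form *lilemves* — final consonant /s/ (voiceless) → -ned → *lilemvesned*.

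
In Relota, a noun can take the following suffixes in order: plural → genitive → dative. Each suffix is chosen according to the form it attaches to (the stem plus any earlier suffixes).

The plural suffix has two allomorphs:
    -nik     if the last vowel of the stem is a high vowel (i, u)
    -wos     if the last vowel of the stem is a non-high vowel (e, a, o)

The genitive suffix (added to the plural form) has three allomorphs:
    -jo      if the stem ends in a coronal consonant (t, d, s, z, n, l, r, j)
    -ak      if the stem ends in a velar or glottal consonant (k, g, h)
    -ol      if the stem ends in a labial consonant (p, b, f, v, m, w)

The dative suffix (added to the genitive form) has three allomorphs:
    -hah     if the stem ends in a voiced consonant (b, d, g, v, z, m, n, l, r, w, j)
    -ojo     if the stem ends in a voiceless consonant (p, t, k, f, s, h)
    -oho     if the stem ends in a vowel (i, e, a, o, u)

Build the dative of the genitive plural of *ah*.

ahwosjooho

*ah* — last vowel /a/ (a non-high vowel) → -wos → *ahwos*.
The plural form *ahwos*: final consonant = /s/, coronal → -jo → *ahwosjo*.
The genitive form *ahwosjo*: final sound = /o/, a vowel → -oho → *ahwosjooho*.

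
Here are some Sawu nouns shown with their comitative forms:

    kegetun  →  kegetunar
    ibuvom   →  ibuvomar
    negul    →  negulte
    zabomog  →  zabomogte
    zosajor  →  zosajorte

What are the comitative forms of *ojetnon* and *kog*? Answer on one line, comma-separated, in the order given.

Looking at the final consonant of each stem: -ar when the stem ends in a nasal (*kegetun*, *ibuvom*); -te when the stem ends in a non-nasal consonant (*negul*, *zabomog*, *zosajor*).
The final consonant of *ojetnon* is /n/, which is a nasal, so the suffix is -ar, giving *ojetnonar*.
The final consonant of *kog* is /g/, which is non-nasal, so the suffix is -te, giving *kogte*.

ojetnonar, kogte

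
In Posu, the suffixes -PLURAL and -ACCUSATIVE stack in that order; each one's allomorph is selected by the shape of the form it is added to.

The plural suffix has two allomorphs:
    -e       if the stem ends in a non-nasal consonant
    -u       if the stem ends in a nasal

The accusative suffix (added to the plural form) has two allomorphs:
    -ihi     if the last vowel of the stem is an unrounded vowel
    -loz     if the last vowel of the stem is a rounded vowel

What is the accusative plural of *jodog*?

jodogeihi

The final consonant of *jodog* is /g/, which is non-nasal, so the plural suffix is -e, giving *jodoge*.
The last vowel of the plural form *jodoge* is /e/, which is an unrounded vowel, so the accusative suffix is -ihi, giving *jodogeihi*.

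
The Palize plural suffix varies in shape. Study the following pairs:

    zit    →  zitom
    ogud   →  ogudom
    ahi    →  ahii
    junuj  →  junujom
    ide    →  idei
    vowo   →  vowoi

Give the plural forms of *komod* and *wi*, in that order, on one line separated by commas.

The pattern is consonant vs. vowel: -om when the stem ends in a consonant (*zit*, *ogud*, *junuj*); -i when the stem ends in a vowel (*ahi*, *ide*, *vowo*).
*komod*: final sound = /d/, a consonant → -om → *komodom*.
*wi*: final sound = /i/, a vowel → -i → *wii*.

komodom, wii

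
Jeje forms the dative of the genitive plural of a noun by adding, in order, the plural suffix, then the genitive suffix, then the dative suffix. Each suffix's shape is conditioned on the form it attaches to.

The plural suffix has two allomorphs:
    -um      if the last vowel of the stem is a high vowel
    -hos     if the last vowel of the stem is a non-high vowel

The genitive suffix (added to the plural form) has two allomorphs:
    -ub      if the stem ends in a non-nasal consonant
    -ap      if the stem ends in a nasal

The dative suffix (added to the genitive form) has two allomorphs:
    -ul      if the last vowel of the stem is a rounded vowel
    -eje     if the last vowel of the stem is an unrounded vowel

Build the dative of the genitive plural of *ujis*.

Since the last vowel of *ujis* is /i/ (a high vowel), it takes -um, giving *ujisum*.
The plural form *ujisum* — final consonant /m/ (a nasal) → -ap → *ujisumap*.
The genitive form *ujisumap* — last vowel /a/ (an unrounded vowel) → -eje → *ujisumapeje*.

ujisumapeje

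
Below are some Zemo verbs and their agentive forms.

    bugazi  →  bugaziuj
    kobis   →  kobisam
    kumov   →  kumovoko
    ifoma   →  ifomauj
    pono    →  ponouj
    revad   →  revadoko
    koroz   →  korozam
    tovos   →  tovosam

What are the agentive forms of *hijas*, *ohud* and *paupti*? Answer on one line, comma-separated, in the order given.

hijasam, ohudoko, pauptiuj

The suffix is conditioned by the final sound: -am when the stem ends in a sibilant (*kobis*, *koroz*, *tovos*); -oko when the stem ends in a non-sibilant consonant (*kumov*, *revad*); -uj when the stem ends in a vowel (*bugazi*, *ifoma*, *pono*).
*hijas*: final sound = /s/, a sibilant → -am → *hijasam*.
*ohud*: final sound = /d/, a non-sibilant consonant → -oko → *ohudoko*.
The final sound of *paupti* is /i/, which is a vowel, so the suffix is -uj, giving *pauptiuj*.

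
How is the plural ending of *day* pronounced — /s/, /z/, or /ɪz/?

The stem *day* ends in a voiced non-sibilant sound.
The plural suffix surfaces as /ɪz/ after sibilants, /s/ after other voiceless consonants, and /z/ after other voiced sounds.
So the plural -s on *day* is pronounced /z/.

/z/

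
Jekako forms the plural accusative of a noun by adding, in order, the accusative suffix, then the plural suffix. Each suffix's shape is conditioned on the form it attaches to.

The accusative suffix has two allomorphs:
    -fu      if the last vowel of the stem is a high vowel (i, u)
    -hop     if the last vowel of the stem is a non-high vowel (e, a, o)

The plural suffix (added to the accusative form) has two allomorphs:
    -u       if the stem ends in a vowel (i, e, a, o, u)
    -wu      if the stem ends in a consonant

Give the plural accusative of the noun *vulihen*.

vulihenhopwu

The last vowel of *vulihen* is /e/, which is a non-high vowel, so the accusative suffix is -hop, giving *vulihenhop*.
The accusative form *vulihenhop* — final sound /p/ (a consonant) → -wu → *vulihenhopwu*.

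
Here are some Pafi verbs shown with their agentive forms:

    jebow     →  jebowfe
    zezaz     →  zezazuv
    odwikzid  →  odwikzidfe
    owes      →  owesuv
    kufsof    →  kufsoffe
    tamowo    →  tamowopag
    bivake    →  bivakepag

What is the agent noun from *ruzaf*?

The pattern is sibilance of the final sound: -uv when the stem ends in a sibilant (*zezaz*, *owes*); -fe when the stem ends in a non-sibilant consonant (*jebow*, *odwikzid*, *kufsof*); -pag when the stem ends in a vowel (*tamowo*, *bivake*).
Since the final sound of *ruzaf* is /f/ (a non-sibilant consonant), it takes -fe, giving *ruzaffe*.

ruzaffe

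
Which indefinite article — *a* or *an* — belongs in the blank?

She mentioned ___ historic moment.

The indefinite article is chosen by the initial *sound* of the following word, not its spelling.
*historic* begins with the sound /h/ (h is pronounced in standard usage) — a consonant sound.
So the article is *a*: She mentioned a historic moment.

a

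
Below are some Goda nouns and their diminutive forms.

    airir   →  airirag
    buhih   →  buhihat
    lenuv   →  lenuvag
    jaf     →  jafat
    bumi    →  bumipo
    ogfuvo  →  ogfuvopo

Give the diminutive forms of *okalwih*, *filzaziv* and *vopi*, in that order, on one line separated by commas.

Looking at the final sound of each stem: -at when the stem ends in a voiceless consonant (*buhih*, *jaf*); -ag when the stem ends in a voiced consonant (*airir*, *lenuv*); -po when the stem ends in a vowel (*bumi*, *ogfuvo*).
The final sound of *okalwih* is /h/, which is a voiceless consonant, so the suffix is -at, giving *okalwihat*.
*filzaziv* — final sound /v/ (a voiced consonant) → -ag → *filzazivag*.
Since the final sound of *vopi* is /i/ (a vowel), it takes -po, giving *vopipo*.

okalwihat, filzazivag, vopipo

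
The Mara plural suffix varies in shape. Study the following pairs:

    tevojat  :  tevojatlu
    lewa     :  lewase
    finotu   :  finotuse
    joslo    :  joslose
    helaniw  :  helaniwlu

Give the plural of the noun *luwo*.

luwose

Looking at the final sound of each stem: -lu when the stem ends in a consonant (*tevojat*, *helaniw*); -se when the stem ends in a vowel (*lewa*, *finotu*, *joslo*).
The final sound of *luwo* is /o/, which is a vowel, so the suffix is -se, giving *luwose*.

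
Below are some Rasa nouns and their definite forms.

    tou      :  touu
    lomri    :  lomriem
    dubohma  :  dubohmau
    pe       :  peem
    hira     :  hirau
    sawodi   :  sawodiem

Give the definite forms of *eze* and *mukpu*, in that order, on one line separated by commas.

ezeem, mukpuu

The suffix is conditioned by the last vowel: -em when the last vowel of the stem is a front vowel (*lomri*, *pe*, *sawodi*); -u when the last vowel of the stem is a back vowel (*tou*, *dubohma*, *hira*).
*eze* — last vowel /e/ (a front vowel) → -em → *ezeem*.
Since the last vowel of *mukpu* is /u/ (a back vowel), it takes -u, giving *mukpuu*.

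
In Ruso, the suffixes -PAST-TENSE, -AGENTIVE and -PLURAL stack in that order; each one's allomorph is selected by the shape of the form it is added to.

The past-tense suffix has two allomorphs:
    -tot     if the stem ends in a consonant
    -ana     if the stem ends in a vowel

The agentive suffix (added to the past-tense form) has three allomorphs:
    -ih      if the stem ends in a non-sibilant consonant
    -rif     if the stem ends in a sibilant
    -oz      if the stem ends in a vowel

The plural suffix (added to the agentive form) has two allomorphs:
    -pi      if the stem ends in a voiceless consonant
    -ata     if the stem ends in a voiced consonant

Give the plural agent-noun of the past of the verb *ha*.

Since the final sound of *ha* is /a/ (a vowel), it takes -ana, giving *haana*.
The past-tense form *haana*: final sound = /a/, a vowel → -oz → *haanaoz*.
The agentive form *haanaoz* — final consonant /z/ (voiced) → -ata → *haanaozata*.

haanaozata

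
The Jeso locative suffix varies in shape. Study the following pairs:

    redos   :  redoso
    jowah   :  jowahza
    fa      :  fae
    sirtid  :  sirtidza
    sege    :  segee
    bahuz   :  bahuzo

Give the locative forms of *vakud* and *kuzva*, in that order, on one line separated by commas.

vakudza, kuzvae

Looking at the final sound of each stem: -o when the stem ends in a sibilant (*redos*, *bahuz*); -za when the stem ends in a non-sibilant consonant (*jowah*, *sirtid*); -e when the stem ends in a vowel (*fa*, *sege*).
The final sound of *vakud* is /d/, which is a non-sibilant consonant, so the suffix is -za, giving *vakudza*.
*kuzva* — final sound /a/ (a vowel) → -e → *kuzvae*.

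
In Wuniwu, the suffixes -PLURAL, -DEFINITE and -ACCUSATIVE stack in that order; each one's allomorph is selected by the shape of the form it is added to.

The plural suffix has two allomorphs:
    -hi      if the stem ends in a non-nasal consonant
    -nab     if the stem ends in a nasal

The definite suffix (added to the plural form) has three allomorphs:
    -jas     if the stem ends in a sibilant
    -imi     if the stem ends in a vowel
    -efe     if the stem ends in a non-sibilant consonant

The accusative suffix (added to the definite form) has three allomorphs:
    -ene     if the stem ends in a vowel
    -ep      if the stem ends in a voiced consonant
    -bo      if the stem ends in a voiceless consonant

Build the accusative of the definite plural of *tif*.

tifhiimiene

The final consonant of *tif* is /f/, which is non-nasal, so the plural suffix is -hi, giving *tifhi*.
Since the final sound of the plural form *tifhi* is /i/ (a vowel), it takes -imi, giving *tifhiimi*.
The final sound of the definite form *tifhiimi* is /i/, which is a vowel, so the accusative suffix is -ene, giving *tifhiimiene*.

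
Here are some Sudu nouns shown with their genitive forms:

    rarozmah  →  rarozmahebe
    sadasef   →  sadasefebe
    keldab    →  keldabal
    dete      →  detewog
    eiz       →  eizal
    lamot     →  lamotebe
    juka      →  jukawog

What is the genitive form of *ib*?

ibal

Looking at the final sound of each stem: -ebe when the stem ends in a voiceless consonant (*rarozmah*, *sadasef*, *lamot*); -al when the stem ends in a voiced consonant (*keldab*, *eiz*); -wog when the stem ends in a vowel (*dete*, *juka*).
Since the final sound of *ib* is /b/ (a voiced consonant), it takes -al, giving *ibal*.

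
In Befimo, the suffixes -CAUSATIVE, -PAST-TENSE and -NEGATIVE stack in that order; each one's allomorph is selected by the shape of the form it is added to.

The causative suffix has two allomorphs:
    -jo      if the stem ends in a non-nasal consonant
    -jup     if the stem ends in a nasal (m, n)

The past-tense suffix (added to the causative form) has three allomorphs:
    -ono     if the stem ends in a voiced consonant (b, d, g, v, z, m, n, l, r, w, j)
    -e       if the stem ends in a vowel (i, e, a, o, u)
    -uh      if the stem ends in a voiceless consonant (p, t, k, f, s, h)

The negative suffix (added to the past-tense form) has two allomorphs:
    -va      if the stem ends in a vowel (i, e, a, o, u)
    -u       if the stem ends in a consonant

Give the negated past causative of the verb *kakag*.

kakagjoeva

Since the final consonant of *kakag* is /g/ (non-nasal), it takes -jo, giving *kakagjo*.
The causative form *kakagjo*: final sound = /o/, a vowel → -e → *kakagjoe*.
The past-tense form *kakagjoe*: final sound = /e/, a vowel → -va → *kakagjoeva*.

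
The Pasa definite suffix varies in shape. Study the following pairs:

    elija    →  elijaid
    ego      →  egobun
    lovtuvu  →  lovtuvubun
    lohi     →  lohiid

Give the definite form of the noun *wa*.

waid

The alternation tracks the last vowel of the stem — -bun when the last vowel of the stem is a rounded vowel (*ego*, *lovtuvu*); -id when the last vowel of the stem is an unrounded vowel (*elija*, *lohi*).
Since the last vowel of *wa* is /a/ (an unrounded vowel), it takes -id, giving *waid*.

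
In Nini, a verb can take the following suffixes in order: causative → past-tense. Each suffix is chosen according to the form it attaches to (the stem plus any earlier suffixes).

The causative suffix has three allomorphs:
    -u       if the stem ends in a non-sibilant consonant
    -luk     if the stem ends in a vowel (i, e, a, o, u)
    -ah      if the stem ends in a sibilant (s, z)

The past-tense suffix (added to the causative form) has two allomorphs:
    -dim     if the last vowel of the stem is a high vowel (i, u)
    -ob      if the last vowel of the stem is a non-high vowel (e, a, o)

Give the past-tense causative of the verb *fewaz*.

fewazahob

The final sound of *fewaz* is /z/, which is a sibilant, so the causative suffix is -ah, giving *fewazah*.
The last vowel of the causative form *fewazah* is /a/, which is a non-high vowel, so the past-tense suffix is -ob, giving *fewazahob*.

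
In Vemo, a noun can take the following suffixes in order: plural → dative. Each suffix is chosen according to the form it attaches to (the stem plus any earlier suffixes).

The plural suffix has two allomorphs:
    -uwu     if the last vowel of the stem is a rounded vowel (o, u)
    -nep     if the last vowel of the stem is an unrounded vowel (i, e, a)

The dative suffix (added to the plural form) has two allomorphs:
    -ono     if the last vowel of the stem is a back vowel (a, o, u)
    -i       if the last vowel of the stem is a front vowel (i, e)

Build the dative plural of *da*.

The last vowel of *da* is /a/, which is an unrounded vowel, so the plural suffix is -nep, giving *danep*.
The last vowel of the plural form *danep* is /e/, which is a front vowel, so the dative suffix is -i, giving *danepi*.

danepi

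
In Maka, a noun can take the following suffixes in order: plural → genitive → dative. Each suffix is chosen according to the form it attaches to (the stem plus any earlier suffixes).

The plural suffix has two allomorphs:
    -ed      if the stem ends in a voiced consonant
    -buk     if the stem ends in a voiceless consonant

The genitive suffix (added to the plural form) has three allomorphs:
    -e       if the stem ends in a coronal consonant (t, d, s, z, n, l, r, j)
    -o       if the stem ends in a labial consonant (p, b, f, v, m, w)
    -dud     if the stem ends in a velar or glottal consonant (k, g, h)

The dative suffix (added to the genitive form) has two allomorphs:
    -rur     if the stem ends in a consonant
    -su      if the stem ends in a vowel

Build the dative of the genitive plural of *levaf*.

Since the final consonant of *levaf* is /f/ (voiceless), it takes -buk, giving *levafbuk*.
Since the final consonant of the plural form *levafbuk* is /k/ (velar/glottal), it takes -dud, giving *levafbukdud*.
The genitive form *levafbukdud*: final sound = /d/, a consonant → -rur → *levafbukdudrur*.

levafbukdudrur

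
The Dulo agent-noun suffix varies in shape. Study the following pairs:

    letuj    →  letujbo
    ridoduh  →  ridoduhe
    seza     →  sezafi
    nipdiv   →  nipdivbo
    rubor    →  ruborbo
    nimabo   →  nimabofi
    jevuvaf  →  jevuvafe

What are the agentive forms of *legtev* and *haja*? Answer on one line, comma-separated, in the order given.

The alternation tracks the final sound of the stem — -e when the stem ends in a voiceless consonant (*ridoduh*, *jevuvaf*); -bo when the stem ends in a voiced consonant (*letuj*, *nipdiv*, *rubor*); -fi when the stem ends in a vowel (*seza*, *nimabo*).
Since the final sound of *legtev* is /v/ (a voiced consonant), it takes -bo, giving *legtevbo*.
*haja* — final sound /a/ (a vowel) → -fi → *hajafi*.

legtevbo, hajafi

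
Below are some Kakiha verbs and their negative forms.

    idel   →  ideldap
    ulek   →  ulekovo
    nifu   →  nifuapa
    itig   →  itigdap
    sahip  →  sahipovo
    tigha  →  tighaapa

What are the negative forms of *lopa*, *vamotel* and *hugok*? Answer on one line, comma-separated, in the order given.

lopaapa, vamoteldap, hugokovo

The alternation tracks the final sound of the stem — -ovo when the stem ends in a voiceless consonant (*ulek*, *sahip*); -dap when the stem ends in a voiced consonant (*idel*, *itig*); -apa when the stem ends in a vowel (*nifu*, *tigha*).
*lopa*: final sound = /a/, a vowel → -apa → *lopaapa*.
Since the final sound of *vamotel* is /l/ (a voiced consonant), it takes -dap, giving *vamoteldap*.
*hugok*: final sound = /k/, a voiceless consonant → -ovo → *hugokovo*.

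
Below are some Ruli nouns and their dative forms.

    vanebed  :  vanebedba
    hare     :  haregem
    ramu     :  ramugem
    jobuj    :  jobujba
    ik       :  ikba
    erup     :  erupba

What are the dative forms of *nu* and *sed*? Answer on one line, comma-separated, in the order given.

The alternation tracks the final sound of the stem — -ba when the stem ends in a consonant (*vanebed*, *jobuj*, *ik*, *erup*); -gem when the stem ends in a vowel (*hare*, *ramu*).
Since the final sound of *nu* is /u/ (a vowel), it takes -gem, giving *nugem*.
*sed*: final sound = /d/, a consonant → -ba → *sedba*.

nugem, sedba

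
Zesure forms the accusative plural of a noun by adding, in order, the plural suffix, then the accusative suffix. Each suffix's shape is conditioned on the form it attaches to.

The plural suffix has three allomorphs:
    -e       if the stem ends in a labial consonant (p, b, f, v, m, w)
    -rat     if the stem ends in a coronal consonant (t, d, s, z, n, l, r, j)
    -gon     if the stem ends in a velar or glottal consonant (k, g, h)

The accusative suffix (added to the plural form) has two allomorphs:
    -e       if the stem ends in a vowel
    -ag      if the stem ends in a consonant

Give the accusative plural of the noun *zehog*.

zehoggonag

*zehog*: final consonant = /g/, velar/glottal → -gon → *zehoggon*.
Since the final sound of the plural form *zehoggon* is /n/ (a consonant), it takes -ag, giving *zehoggonag*.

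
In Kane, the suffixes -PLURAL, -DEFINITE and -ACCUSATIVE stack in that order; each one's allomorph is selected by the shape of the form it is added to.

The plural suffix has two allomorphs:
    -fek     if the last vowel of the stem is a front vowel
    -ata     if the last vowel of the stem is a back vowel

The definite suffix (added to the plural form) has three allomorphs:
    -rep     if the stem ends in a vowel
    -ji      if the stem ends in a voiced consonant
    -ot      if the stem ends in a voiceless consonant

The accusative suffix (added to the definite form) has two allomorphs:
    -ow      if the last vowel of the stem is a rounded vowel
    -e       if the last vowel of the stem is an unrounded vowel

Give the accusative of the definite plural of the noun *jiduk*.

The last vowel of *jiduk* is /u/, which is a back vowel, so the plural suffix is -ata, giving *jidukata*.
The plural form *jidukata* — final sound /a/ (a vowel) → -rep → *jidukatarep*.
The definite form *jidukatarep* — last vowel /e/ (an unrounded vowel) → -e → *jidukatarepe*.

jidukatarepe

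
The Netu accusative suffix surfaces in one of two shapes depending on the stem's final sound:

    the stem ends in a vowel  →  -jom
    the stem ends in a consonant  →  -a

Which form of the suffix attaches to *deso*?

The final sound of *deso* is /o/, which is a vowel, so the suffix is -jom.

-jom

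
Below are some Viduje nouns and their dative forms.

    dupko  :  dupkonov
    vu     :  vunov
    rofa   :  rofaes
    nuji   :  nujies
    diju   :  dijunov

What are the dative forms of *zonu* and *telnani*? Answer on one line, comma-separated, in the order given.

The pattern is rounding harmony: -nov when the last vowel of the stem is a rounded vowel (*dupko*, *vu*, *diju*); -es when the last vowel of the stem is an unrounded vowel (*rofa*, *nuji*).
Since the last vowel of *zonu* is /u/ (a rounded vowel), it takes -nov, giving *zonunov*.
Since the last vowel of *telnani* is /i/ (an unrounded vowel), it takes -es, giving *telnanies*.

zonunov, telnanies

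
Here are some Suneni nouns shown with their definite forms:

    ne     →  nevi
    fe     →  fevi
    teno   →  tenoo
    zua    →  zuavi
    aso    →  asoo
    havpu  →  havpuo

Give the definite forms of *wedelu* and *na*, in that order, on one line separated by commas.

The suffix is conditioned by the last vowel: -o when the last vowel of the stem is a rounded vowel (*teno*, *aso*, *havpu*); -vi when the last vowel of the stem is an unrounded vowel (*ne*, *fe*, *zua*).
*wedelu*: last vowel = /u/, a rounded vowel → -o → *wedeluo*.
*na*: last vowel = /a/, an unrounded vowel → -vi → *navi*.

wedeluo, navi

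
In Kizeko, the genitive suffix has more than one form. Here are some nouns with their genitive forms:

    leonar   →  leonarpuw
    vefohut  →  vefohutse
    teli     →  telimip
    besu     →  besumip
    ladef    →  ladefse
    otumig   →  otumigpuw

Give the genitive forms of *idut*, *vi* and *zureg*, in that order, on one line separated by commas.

idutse, vimip, zuregpuw

The pattern is voicing of the final sound: -se when the stem ends in a voiceless consonant (*vefohut*, *ladef*); -puw when the stem ends in a voiced consonant (*leonar*, *otumig*); -mip when the stem ends in a vowel (*teli*, *besu*).
The final sound of *idut* is /t/, which is a voiceless consonant, so the suffix is -se, giving *idutse*.
*vi* — final sound /i/ (a vowel) → -mip → *vimip*.
*zureg*: final sound = /g/, a voiced consonant → -puw → *zuregpuw*.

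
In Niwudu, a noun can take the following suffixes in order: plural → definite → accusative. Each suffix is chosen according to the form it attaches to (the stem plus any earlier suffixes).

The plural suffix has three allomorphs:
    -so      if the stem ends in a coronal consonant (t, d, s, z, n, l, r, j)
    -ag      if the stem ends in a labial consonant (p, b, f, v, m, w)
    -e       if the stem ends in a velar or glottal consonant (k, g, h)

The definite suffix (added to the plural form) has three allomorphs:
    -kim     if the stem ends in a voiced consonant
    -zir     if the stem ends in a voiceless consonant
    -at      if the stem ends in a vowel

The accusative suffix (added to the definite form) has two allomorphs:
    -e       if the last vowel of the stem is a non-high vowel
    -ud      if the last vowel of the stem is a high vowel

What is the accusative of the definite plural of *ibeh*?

ibeheate

*ibeh* — final consonant /h/ (velar/glottal) → -e → *ibehe*.
The final sound of the plural form *ibehe* is /e/, which is a vowel, so the definite suffix is -at, giving *ibeheat*.
Since the last vowel of the definite form *ibeheat* is /a/ (a non-high vowel), it takes -e, giving *ibeheate*.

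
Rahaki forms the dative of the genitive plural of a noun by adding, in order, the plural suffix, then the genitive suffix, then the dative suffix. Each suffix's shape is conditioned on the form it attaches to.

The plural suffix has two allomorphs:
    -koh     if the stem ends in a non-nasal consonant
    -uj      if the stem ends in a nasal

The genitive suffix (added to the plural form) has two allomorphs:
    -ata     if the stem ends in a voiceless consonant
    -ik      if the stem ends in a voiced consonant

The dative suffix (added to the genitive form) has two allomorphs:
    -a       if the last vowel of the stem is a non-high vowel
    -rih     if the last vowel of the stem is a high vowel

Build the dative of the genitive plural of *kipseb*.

*kipseb* — final consonant /b/ (non-nasal) → -koh → *kipsebkoh*.
The plural form *kipsebkoh*: final consonant = /h/, voiceless → -ata → *kipsebkohata*.
The last vowel of the genitive form *kipsebkohata* is /a/, which is a non-high vowel, so the dative suffix is -a, giving *kipsebkohataa*.

kipsebkohataa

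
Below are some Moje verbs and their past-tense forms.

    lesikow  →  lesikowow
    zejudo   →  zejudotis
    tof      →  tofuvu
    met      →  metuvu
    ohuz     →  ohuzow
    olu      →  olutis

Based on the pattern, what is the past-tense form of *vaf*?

vafuvu

The alternation tracks the final sound of the stem — -uvu when the stem ends in a voiceless consonant (*tof*, *met*); -ow when the stem ends in a voiced consonant (*lesikow*, *ohuz*); -tis when the stem ends in a vowel (*zejudo*, *olu*).
The final sound of *vaf* is /f/, which is a voiceless consonant, so the suffix is -uvu, giving *vafuvu*.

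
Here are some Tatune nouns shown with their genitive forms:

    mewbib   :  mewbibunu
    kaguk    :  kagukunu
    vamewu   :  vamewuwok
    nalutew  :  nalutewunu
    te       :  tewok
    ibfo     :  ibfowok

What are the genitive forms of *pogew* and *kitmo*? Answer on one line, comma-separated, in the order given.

Looking at the final sound of each stem: -unu when the stem ends in a consonant (*mewbib*, *kaguk*, *nalutew*); -wok when the stem ends in a vowel (*vamewu*, *te*, *ibfo*).
The final sound of *pogew* is /w/, which is a consonant, so the suffix is -unu, giving *pogewunu*.
The final sound of *kitmo* is /o/, which is a vowel, so the suffix is -wok, giving *kitmowok*.

pogewunu, kitmowok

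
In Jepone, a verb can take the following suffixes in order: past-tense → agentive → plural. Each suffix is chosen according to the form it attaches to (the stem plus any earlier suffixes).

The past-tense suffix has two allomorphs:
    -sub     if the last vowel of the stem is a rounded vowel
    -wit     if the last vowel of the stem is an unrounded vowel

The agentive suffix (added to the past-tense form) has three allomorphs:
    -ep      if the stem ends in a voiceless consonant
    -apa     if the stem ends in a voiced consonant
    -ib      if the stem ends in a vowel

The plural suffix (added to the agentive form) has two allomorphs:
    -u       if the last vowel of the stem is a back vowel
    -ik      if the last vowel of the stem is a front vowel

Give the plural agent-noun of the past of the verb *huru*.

The last vowel of *huru* is /u/, which is a rounded vowel, so the past-tense suffix is -sub, giving *hurusub*.
The final sound of the past-tense form *hurusub* is /b/, which is a voiced consonant, so the agentive suffix is -apa, giving *hurusubapa*.
The agentive form *hurusubapa*: last vowel = /a/, a back vowel → -u → *hurusubapau*.

hurusubapau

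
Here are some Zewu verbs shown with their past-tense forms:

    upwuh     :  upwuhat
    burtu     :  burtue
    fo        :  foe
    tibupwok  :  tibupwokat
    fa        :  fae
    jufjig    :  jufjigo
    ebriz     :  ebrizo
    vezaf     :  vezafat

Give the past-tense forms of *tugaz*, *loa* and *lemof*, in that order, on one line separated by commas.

tugazo, loae, lemofat

The suffix is conditioned by the final sound: -at when the stem ends in a voiceless consonant (*upwuh*, *tibupwok*, *vezaf*); -o when the stem ends in a voiced consonant (*jufjig*, *ebriz*); -e when the stem ends in a vowel (*burtu*, *fo*, *fa*).
Since the final sound of *tugaz* is /z/ (a voiced consonant), it takes -o, giving *tugazo*.
Since the final sound of *loa* is /a/ (a vowel), it takes -e, giving *loae*.
*lemof*: final sound = /f/, a voiceless consonant → -at → *lemofat*.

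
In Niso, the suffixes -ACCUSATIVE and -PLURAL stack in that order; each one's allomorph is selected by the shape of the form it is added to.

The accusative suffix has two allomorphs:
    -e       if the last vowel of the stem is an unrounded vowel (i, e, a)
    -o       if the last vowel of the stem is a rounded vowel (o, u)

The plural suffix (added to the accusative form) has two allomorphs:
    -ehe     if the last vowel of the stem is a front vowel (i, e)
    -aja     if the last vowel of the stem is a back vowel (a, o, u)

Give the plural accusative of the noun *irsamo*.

irsamooaja

The last vowel of *irsamo* is /o/, which is a rounded vowel, so the accusative suffix is -o, giving *irsamoo*.
The accusative form *irsamoo* — last vowel /o/ (a back vowel) → -aja → *irsamooaja*.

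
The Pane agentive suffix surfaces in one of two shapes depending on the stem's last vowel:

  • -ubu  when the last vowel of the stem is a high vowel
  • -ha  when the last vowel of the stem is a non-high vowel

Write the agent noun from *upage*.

upageha

*upage*: last vowel = /e/, a non-high vowel → -ha → *upageha*.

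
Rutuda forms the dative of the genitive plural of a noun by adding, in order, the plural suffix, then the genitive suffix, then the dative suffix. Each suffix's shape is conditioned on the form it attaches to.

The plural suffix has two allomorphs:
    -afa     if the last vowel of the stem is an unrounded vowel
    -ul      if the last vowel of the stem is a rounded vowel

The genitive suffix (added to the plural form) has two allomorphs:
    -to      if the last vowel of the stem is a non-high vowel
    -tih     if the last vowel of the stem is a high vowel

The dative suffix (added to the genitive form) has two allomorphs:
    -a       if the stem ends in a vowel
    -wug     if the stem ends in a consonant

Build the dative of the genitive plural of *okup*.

okupultihwug

*okup*: last vowel = /u/, a rounded vowel → -ul → *okupul*.
Since the last vowel of the plural form *okupul* is /u/ (a high vowel), it takes -tih, giving *okupultih*.
The genitive form *okupultih* — final sound /h/ (a consonant) → -wug → *okupultihwug*.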